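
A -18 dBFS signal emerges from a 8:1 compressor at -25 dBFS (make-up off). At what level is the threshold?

Input is 8 dB above T (since output overshoot × R = input overshoot: (-25 − T)·8 = -18 − T gives T = -26 dBFS).
Check: -26 + (-18 − (-26))/8 = -26 + 1 = -25 dBFS. ✓

-26 dBFS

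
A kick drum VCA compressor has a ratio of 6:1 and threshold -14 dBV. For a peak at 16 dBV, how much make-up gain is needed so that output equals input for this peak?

25 dB

Without make-up, output = threshold + overshoot/6 = -14 + 5 = -9 dBV.
Gap to target: 25 dB.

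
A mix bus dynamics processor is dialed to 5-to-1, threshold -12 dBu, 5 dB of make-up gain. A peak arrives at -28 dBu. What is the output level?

-28 dBu is 16 dB below the -12 dBu threshold, so no gain reduction is applied.
Make-up gain adds 5 dB: -28 + 5 = -23 dBu.

-23 dBu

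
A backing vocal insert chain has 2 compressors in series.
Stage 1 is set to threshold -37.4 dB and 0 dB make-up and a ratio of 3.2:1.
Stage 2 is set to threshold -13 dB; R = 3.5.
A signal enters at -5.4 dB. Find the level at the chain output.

Stage 1: 32 dB above -37.4 dB, reduced 3.2:1 to 10 dB above → -27.4 dB.
Stage 2: -27.4 dB is at or below the -13 dB threshold — no compression; output -27.4 dB.

-27.4 dB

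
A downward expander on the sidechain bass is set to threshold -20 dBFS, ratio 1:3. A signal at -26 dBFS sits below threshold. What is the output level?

-38 dBFS

Undershoot = (-20) − (-26) = 6 dB.
At 1:3, that expands to 18 dB under threshold.
Output = -20 − 18 = -38 dBFS.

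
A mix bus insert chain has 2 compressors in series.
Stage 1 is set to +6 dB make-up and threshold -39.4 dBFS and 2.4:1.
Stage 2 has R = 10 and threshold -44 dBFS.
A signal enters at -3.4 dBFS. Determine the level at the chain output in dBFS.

-41.44 dBFS

Stage 1: 36 dB above -39.4 dBFS, reduced 2.4:1 to 15 dB above → -24.4 dBFS; +6 dB make-up → -18.4 dBFS.
Stage 2: overshoot 25.6 dB → 25.6/10 = 2.56 dB → -41.44 dBFS.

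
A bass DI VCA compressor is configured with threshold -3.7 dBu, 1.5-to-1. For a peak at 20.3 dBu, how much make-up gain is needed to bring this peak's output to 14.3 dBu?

Without make-up, output = threshold + overshoot/1.5 = -3.7 + 16 = 12.3 dBu.
Gap to target: 2 dB.

2 dB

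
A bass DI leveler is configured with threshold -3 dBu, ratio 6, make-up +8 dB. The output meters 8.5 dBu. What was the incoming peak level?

18 dBu

Before make-up, the level was 8.5 − 8 = 0.5 dBu.
The compressed level sits 0.5 − (-3) = 3.5 dB over threshold.
Input overshoot = R × output overshoot = 21 dB → input = -3 + 21 = 18 dBu.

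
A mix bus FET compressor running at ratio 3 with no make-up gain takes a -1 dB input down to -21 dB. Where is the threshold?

-31 dB

Gain reduction = -1 − (-21) = 20 dB; output overshoot = GR / (R − 1) = 20 / 2 = 10 dB.
Threshold = output − output overshoot = -21 − 10 = -31 dB.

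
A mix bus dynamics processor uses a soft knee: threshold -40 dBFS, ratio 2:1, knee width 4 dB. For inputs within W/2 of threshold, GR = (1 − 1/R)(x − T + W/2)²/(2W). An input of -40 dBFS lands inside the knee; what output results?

-40.25 dBFS

x − T + W/2 = -40 − (-40) + 2 = 2.
GR = (1 − 1/2) × 2² / 8 = 0.5 × 4 / 8 = 0.25 dB.
Output = -40 − 0.25 = -40.25 dBFS.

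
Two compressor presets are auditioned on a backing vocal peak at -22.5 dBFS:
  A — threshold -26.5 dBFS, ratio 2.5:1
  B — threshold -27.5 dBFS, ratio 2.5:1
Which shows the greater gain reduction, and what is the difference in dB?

B, by 0.6 dB

A: overshoot 4 dB → output overshoot 1.6 dB → GR 2.4 dB.
B: overshoot 5 dB → output overshoot 2 dB → GR 3 dB.
B applies 0.6 dB more gain reduction.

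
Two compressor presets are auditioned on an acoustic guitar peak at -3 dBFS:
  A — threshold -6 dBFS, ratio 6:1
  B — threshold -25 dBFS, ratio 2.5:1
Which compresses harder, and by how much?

A: 3 dB over, compressed to 0.5 dB over, so 2.5 dB of GR.
B: 22 dB over, compressed to 8.8 dB over, so 13.2 dB of GR.
B applies 10.7 dB more gain reduction.

B, by 10.7 dB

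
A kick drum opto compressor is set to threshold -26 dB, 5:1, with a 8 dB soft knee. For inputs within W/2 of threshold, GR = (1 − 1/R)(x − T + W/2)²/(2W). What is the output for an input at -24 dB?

-25.8 dB

x − T + W/2 = -24 − (-26) + 4 = 6.
GR = (1 − 1/5) × 6² / 16 = 0.8 × 36 / 16 = 1.8 dB.
Output = -24 − 1.8 = -25.8 dB.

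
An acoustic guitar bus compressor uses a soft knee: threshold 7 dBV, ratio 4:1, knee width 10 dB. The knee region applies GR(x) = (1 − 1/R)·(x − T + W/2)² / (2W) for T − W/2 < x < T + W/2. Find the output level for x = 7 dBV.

6.0625 dBV

x − T + W/2 = 7 − 7 + 5 = 5.
GR = (1 − 1/4) × 5² / 20 = 0.75 × 25 / 20 = 0.9375 dB.
Output = 7 − 0.9375 = 6.0625 dBV.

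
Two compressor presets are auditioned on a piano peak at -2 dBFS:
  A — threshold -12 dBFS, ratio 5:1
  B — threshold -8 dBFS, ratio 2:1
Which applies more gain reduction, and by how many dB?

A, by 5 dB

A: GR = 10 − 10/5 = 8 dB.
B: GR = 6 − 6/2 = 3 dB.
Difference: 5 dB in favour of A.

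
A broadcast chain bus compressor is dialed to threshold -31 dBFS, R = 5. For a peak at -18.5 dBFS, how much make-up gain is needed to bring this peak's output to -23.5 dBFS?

Overshoot 12.5 dB → 12.5/5 = 2.5 dB after compression, so the compressed level is -31 + 2.5 = -28.5 dBFS.
Make-up = target − compressed = -23.5 − (-28.5) = 5 dB.

5 dB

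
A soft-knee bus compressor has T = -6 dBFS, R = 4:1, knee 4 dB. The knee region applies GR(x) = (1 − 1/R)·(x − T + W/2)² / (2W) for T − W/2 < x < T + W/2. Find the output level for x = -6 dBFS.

x − T + W/2 = -6 − (-6) + 2 = 2.
GR = (1 − 1/4) × 2² / 8 = 0.75 × 4 / 8 = 0.375 dB.
Output = -6 − 0.375 = -6.375 dBFS.

-6.375 dBFS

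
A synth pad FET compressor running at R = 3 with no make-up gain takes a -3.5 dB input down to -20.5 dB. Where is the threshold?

-29 dB

Input is 25.5 dB above T (since output overshoot × R = input overshoot: (-20.5 − T)·3 = -3.5 − T gives T = -29 dB).
Check: -29 + (-3.5 − (-29))/3 = -29 + 8.5 = -20.5 dB. ✓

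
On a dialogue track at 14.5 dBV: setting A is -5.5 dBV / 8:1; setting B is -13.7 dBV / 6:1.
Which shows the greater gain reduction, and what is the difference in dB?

B, by 6 dB

A: GR = 20 − 20/8 = 17.5 dB.
B: GR = 28.2 − 28.2/6 = 23.5 dB.
Difference: 6 dB in favour of B.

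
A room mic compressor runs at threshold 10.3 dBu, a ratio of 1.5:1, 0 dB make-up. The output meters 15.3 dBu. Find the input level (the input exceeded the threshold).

17.8 dBu

The compressed level sits 15.3 − 10.3 = 5 dB over threshold.
Input overshoot = R × output overshoot = 7.5 dB → input = 10.3 + 7.5 = 17.8 dBu.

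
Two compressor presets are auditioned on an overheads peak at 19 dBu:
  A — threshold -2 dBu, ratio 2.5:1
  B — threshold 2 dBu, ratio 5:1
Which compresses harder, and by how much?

B, by 1 dB

A: 21 dB over, compressed to 8.4 dB over, so 12.6 dB of GR.
B: 17 dB over, compressed to 3.4 dB over, so 13.6 dB of GR.
B reduces 1 dB more.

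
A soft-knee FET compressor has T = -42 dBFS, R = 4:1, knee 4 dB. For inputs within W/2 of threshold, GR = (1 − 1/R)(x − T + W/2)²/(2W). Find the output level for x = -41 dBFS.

x − T + W/2 = -41 − (-42) + 2 = 3.
GR = (1 − 1/4) × 3² / 8 = 0.75 × 9 / 8 = 0.84375 dB.
Output = -41 − 0.84375 = -41.84375 dBFS.

-41.84375 dBFS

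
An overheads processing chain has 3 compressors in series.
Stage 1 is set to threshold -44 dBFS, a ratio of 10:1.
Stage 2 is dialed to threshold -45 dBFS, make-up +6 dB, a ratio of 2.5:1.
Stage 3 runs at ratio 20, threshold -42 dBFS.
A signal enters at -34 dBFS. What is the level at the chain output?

-41.81 dBFS

Stage 1: overshoot 10 dB → 10/10 = 1 dB → -43 dBFS.
Stage 2: -43 dBFS is 2 dB over -45 dBFS; at 2.5:1 that becomes 0.8 dB over, giving -44.2 dBFS; +6 dB make-up → -38.2 dBFS.
Stage 3: overshoot 3.8 dB → 3.8/20 = 0.19 dB → -41.81 dBFS.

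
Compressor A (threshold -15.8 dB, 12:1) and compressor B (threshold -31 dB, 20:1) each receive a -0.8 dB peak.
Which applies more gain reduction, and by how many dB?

A: 15 dB over, compressed to 1.25 dB over, so 13.75 dB of GR.
B: 30.2 dB over, compressed to 1.51 dB over, so 28.69 dB of GR.
Difference: 14.94 dB in favour of B.

B, by 14.94 dB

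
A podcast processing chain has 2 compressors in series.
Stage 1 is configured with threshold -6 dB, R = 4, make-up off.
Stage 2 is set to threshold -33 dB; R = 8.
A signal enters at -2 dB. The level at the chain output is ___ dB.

-29.5 dB

Stage 1: overshoot 4 dB → 4/4 = 1 dB → -5 dB.
Stage 2: 28 dB above -33 dB, reduced 8:1 to 3.5 dB above → -29.5 dB.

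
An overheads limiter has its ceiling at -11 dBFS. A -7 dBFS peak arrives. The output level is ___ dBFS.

-11 dBFS

The limiter clamps the peak to its -11 dBFS ceiling.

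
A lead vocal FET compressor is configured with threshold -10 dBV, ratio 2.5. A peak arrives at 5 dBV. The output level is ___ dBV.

-4 dBV

5 dBV sits 15 dB over threshold.
At 2.5:1 the overshoot is divided by 2.5, leaving 6 dB above threshold.
So the level is -10 + 6 = -4 dBV.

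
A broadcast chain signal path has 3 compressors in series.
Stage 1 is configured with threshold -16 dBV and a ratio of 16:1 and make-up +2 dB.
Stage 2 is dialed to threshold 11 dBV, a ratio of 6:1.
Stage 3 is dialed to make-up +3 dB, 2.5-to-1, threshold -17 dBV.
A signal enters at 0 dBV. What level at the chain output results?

Stage 1: 16 dB above -16 dBV, reduced 16:1 to 1 dB above → -15 dBV; +2 dB make-up → -13 dBV.
Stage 2: -13 dBV ≤ 11 dBV, so stage 2 doesn't engage; output -13 dBV.
Stage 3: overshoot 4 dB → 4/2.5 = 1.6 dB → -15.4 dBV; +3 dB make-up → -12.4 dBV.

-12.4 dBV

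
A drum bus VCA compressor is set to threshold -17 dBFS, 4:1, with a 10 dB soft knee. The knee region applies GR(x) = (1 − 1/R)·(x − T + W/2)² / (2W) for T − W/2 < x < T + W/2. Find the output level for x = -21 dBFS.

-21.0375 dBFS

x − T + W/2 = -21 − (-17) + 5 = 1.
GR = (1 − 1/4) × 1² / 20 = 0.75 × 1 / 20 = 0.0375 dB.
Output = -21 − 0.0375 = -21.0375 dBFS.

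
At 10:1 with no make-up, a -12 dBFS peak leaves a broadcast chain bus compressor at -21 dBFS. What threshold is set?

Input is 10 dB above T (since output overshoot × R = input overshoot: (-21 − T)·10 = -12 − T gives T = -22 dBFS).
Check: -22 + (-12 − (-22))/10 = -22 + 1 = -21 dBFS. ✓

-22 dBFS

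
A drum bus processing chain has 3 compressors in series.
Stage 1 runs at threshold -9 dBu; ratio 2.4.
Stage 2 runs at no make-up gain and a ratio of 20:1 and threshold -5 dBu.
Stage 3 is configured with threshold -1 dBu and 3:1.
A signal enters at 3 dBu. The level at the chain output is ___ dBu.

-4.95 dBu

Stage 1: overshoot 12 dB → 12/2.4 = 5 dB → -4 dBu.
Stage 2: -4 dBu is 1 dB over -5 dBu; at 20:1 that becomes 0.05 dB over, giving -4.95 dBu.
Stage 3: -4.95 dBu ≤ -1 dBu, so stage 3 doesn't engage; output -4.95 dBu.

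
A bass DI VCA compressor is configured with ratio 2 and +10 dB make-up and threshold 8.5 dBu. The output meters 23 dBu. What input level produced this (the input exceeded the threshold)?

Stripping the +10 dB make-up gives 13 dBu at the gain stage.
That's 4.5 dB above the 8.5 dBu threshold.
Undo the ratio: input overshoot = 4.5 × 2 = 9 dB, giving input = 17.5 dBu.

17.5 dBu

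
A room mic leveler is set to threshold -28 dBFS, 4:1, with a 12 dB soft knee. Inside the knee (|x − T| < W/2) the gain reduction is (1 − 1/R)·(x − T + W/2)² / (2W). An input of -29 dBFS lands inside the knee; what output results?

x − T + W/2 = -29 − (-28) + 6 = 5.
GR = (1 − 1/4) × 5² / 24 = 0.75 × 25 / 24 = 0.78125 dB.
Output = -29 − 0.78125 = -29.78125 dBFS.

-29.78125 dBFS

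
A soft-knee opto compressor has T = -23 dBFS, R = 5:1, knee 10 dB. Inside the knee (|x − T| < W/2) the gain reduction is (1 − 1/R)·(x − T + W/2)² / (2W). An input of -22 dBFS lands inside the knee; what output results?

x − T + W/2 = -22 − (-23) + 5 = 6.
GR = (1 − 1/5) × 6² / 20 = 0.8 × 36 / 20 = 1.44 dB.
Output = -22 − 1.44 = -23.44 dBFS.

-23.44 dBFS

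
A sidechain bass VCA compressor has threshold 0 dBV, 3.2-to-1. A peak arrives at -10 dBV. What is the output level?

-10 dBV

-10 dBV is 10 dB below the 0 dBV threshold, so no gain reduction is applied.
Output = input = -10 dBV.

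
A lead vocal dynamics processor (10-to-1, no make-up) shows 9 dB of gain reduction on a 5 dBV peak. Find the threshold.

Input is 10 dB above T (since output overshoot × R = input overshoot: (-4 − T)·10 = 5 − T gives T = -5 dBV).
Check: -5 + (5 − (-5))/10 = -5 + 1 = -4 dBV. ✓

-5 dBV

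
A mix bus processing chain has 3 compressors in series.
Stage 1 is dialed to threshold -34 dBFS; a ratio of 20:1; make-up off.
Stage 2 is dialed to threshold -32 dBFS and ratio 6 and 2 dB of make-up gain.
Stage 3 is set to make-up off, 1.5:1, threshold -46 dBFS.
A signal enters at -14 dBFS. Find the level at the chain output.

-36 dBFS

Stage 1: -14 dBFS is 20 dB over -34 dBFS; at 20:1 that becomes 1 dB over, giving -33 dBFS.
Stage 2: below threshold (-33 ≤ -32); passes unchanged; make-up brings it to -31 dBFS.
Stage 3: overshoot 15 dB → 15/1.5 = 10 dB → -36 dBFS.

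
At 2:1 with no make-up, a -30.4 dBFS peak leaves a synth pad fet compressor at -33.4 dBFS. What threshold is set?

-36.4 dBFS

Let T be the threshold. Output overshoot = (input overshoot)/R, so -33.4 − T = (-30.4 − T)/2.
2·(-33.4 − T) = -30.4 − T → 1·T = -66.8 − (-30.4) = -36.4.
T = -36.4/1 = -36.4 dBFS.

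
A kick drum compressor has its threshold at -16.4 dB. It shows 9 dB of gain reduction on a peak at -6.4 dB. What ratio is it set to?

Input overshoot = -6.4 − (-16.4) = 10 dB.
Output overshoot = 10 − 9 = 1 dB.
Ratio = input overshoot / output overshoot = 10 / 1 = 10.

10:1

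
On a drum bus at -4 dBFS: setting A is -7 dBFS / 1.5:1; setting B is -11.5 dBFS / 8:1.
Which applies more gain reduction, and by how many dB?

B, by 5.5625 dB

A: overshoot 3 dB → output overshoot 2 dB → GR 1 dB.
B: overshoot 7.5 dB → output overshoot 0.9375 dB → GR 6.5625 dB.
B applies 5.5625 dB more gain reduction.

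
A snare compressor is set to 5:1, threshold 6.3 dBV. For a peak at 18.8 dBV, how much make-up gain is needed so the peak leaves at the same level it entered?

Without make-up, output = threshold + overshoot/5 = 6.3 + 2.5 = 8.8 dBV.
Gap to target: 10 dB.

10 dB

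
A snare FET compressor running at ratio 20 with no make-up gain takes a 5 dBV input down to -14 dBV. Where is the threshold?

-15 dBV

Let T be the threshold. Output overshoot = (input overshoot)/R, so -14 − T = (5 − T)/20.
20·(-14 − T) = 5 − T → 19·T = -280 − 5 = -285.
T = -285/19 = -15 dBV.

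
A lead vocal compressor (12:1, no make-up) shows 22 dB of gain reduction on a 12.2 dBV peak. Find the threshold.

Input is 24 dB above T (since output overshoot × R = input overshoot: (-9.8 − T)·12 = 12.2 − T gives T = -11.8 dBV).
Check: -11.8 + (12.2 − (-11.8))/12 = -11.8 + 2 = -9.8 dBV. ✓

-11.8 dBV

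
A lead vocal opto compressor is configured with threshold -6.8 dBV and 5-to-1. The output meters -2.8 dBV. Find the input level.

The compressed level sits -2.8 − (-6.8) = 4 dB over threshold.
Undo the ratio: input overshoot = 4 × 5 = 20 dB, giving input = 13.2 dBV.

13.2 dBV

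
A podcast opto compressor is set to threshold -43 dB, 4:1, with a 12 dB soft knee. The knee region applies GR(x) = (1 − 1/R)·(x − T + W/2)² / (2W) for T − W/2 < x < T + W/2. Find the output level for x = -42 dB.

-43.53125 dB

x − T + W/2 = -42 − (-43) + 6 = 7.
GR = (1 − 1/4) × 7² / 24 = 0.75 × 49 / 24 = 1.53125 dB.
Output = -42 − 1.53125 = -43.53125 dB.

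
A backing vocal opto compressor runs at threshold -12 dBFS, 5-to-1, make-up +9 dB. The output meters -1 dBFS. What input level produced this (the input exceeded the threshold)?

Stripping the +9 dB make-up gives -10 dBFS at the gain stage.
The compressed level sits -10 − (-12) = 2 dB over threshold.
Input overshoot = R × output overshoot = 10 dB → input = -12 + 10 = -2 dBFS.

-2 dBFS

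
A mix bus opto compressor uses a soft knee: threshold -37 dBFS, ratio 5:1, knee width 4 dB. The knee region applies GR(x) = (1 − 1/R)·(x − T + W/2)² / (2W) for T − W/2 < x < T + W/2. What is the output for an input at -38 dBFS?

x − T + W/2 = -38 − (-37) + 2 = 1.
GR = (1 − 1/5) × 1² / 8 = 0.8 × 1 / 8 = 0.1 dB.
Output = -38 − 0.1 = -38.1 dBFS.

-38.1 dBFS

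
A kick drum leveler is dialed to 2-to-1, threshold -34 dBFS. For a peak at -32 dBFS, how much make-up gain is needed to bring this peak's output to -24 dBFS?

The peak compresses to -34 + 2/2 = -33 dBFS.
To reach -24 dBFS requires -24 − (-33) = 9 dB of make-up.

9 dB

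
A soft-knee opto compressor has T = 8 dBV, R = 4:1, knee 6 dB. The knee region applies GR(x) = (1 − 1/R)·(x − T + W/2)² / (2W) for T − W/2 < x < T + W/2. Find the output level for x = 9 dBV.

8 dBV

x − T + W/2 = 9 − 8 + 3 = 4.
GR = (1 − 1/4) × 4² / 12 = 0.75 × 16 / 12 = 1 dB.
Output = 9 − 1 = 8 dBV.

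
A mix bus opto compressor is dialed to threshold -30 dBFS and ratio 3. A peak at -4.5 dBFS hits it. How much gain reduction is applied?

-4.5 dBFS exceeds the threshold by 25.5 dB.
After 3:1 compression the overshoot becomes 25.5/3 = 8.5 dB.
Gain reduction = 25.5 − 8.5 = 17 dB.

17 dB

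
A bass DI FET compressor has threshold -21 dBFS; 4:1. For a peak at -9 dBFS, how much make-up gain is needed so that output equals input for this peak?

9 dB

Overshoot 12 dB → 12/4 = 3 dB after compression, so the compressed level is -21 + 3 = -18 dBFS.
Make-up = target − compressed = -9 − (-18) = 9 dB.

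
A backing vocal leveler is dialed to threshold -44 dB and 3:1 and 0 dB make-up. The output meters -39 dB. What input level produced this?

-29 dB

That's 5 dB above the -44 dB threshold.
Undo the ratio: input overshoot = 5 × 3 = 15 dB, giving input = -29 dB.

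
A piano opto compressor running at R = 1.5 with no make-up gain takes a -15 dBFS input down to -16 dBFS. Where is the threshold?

Let T be the threshold. Output overshoot = (input overshoot)/R, so -16 − T = (-15 − T)/1.5.
1.5·(-16 − T) = -15 − T → 0.5·T = -24 − (-15) = -9.
T = -9/0.5 = -18 dBFS.

-18 dBFS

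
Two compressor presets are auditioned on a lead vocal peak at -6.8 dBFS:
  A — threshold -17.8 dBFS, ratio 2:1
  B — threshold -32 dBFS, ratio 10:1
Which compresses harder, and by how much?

A: overshoot 11 dB → output overshoot 5.5 dB → GR 5.5 dB.
B: overshoot 25.2 dB → output overshoot 2.52 dB → GR 22.68 dB.
Difference: 17.18 dB in favour of B.

B, by 17.18 dB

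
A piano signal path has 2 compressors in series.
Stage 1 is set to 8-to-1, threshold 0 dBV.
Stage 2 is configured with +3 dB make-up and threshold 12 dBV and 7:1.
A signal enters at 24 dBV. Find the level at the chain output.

6 dBV

Stage 1: overshoot 24 dB → 24/8 = 3 dB → 3 dBV.
Stage 2: 3 dBV ≤ 12 dBV, so stage 2 doesn't engage; make-up brings it to 6 dBV.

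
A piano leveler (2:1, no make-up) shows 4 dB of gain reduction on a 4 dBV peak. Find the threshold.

Gain reduction = 4 − 0 = 4 dB; output overshoot = GR / (R − 1) = 4 / 1 = 4 dB.
Threshold = output − output overshoot = 0 − 4 = -4 dBV.

-4 dBV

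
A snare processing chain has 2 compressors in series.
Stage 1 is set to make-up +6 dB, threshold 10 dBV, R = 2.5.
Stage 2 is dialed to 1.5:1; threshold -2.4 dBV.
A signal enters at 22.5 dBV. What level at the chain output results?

Stage 1: 12.5 dB above 10 dBV, reduced 2.5:1 to 5 dB above → 15 dBV; +6 dB make-up → 21 dBV.
Stage 2: 21 dBV is 23.4 dB over -2.4 dBV; at 1.5:1 that becomes 15.6 dB over, giving 13.2 dBV.

13.2 dBV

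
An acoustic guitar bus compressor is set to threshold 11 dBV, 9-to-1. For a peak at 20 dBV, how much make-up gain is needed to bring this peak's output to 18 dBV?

Without make-up, output = threshold + overshoot/9 = 11 + 1 = 12 dBV.
Gap to target: 6 dB.

6 dB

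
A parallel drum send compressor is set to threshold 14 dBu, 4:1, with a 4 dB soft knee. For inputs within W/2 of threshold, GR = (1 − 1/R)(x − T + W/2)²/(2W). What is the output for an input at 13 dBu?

x − T + W/2 = 13 − 14 + 2 = 1.
GR = (1 − 1/4) × 1² / 8 = 0.75 × 1 / 8 = 0.09375 dB.
Output = 13 − 0.09375 = 12.90625 dBu.

12.90625 dBu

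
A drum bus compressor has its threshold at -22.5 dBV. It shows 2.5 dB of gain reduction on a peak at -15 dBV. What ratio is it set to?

1.5:1

Input overshoot = -15 − (-22.5) = 7.5 dB.
Output overshoot = 7.5 − 2.5 = 5 dB.
Ratio = input overshoot / output overshoot = 7.5 / 5 = 1.5.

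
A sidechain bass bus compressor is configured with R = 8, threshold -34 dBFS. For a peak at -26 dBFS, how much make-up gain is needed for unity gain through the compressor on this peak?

The peak compresses to -34 + 8/8 = -33 dBFS.
To reach -26 dBFS requires -26 − (-33) = 7 dB of make-up.

7 dB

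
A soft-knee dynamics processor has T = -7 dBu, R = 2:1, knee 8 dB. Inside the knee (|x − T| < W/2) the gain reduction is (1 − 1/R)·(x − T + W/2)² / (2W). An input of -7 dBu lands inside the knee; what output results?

-7.5 dBu

x − T + W/2 = -7 − (-7) + 4 = 4.
GR = (1 − 1/2) × 4² / 16 = 0.5 × 16 / 16 = 0.5 dB.
Output = -7 − 0.5 = -7.5 dBu.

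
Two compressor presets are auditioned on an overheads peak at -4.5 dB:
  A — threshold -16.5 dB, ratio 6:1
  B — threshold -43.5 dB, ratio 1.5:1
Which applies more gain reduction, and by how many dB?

A: GR = 12 − 12/6 = 10 dB.
B: GR = 39 − 39/1.5 = 13 dB.
B applies 3 dB more gain reduction.

B, by 3 dB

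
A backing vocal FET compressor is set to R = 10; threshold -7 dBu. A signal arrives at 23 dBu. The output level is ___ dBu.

-4 dBu

Overshoot: 23 − (-7) = 30 dB.
The 30 dB excess becomes 3 dB after 10:1 reduction.
That puts the output at -4 dBu.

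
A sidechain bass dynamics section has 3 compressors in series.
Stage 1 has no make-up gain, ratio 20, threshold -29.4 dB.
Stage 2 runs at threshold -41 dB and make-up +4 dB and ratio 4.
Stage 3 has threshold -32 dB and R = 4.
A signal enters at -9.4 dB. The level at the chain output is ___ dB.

-33.85 dB

Stage 1: overshoot 20 dB → 20/20 = 1 dB → -28.4 dB.
Stage 2: -28.4 dB is 12.6 dB over -41 dB; at 4:1 that becomes 3.15 dB over, giving -37.85 dB; +4 dB make-up → -33.85 dB.
Stage 3: below threshold (-33.85 ≤ -32); passes unchanged; output -33.85 dB.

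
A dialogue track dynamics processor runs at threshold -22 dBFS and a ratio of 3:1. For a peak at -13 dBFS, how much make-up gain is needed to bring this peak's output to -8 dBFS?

Without make-up, output = threshold + overshoot/3 = -22 + 3 = -19 dBFS.
Gap to target: 11 dB.

11 dB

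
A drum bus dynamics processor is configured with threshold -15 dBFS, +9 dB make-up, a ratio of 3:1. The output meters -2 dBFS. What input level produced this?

-3 dBFS

Remove make-up: -2 − 9 = -11 dBFS.
The compressed level sits -11 − (-15) = 4 dB over threshold.
Before 3:1 compression the overshoot was 4 × 3 = 12 dB, so input = -15 + 12 = -3 dBFS.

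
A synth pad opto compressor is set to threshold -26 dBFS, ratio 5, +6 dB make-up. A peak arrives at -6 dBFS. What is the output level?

Overshoot: -6 − (-26) = 20 dB.
At 5:1 the overshoot is divided by 5, leaving 4 dB above threshold.
So the level is -26 + 4 = -22 dBFS; make-up adds 6 dB, giving -16 dBFS.

-16 dBFS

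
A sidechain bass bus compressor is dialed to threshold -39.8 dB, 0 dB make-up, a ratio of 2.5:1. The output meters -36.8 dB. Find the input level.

-32.3 dB

The compressed level sits -36.8 − (-39.8) = 3 dB over threshold.
Undo the ratio: input overshoot = 3 × 2.5 = 7.5 dB, giving input = -32.3 dB.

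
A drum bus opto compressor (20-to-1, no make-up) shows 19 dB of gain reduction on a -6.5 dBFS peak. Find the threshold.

-26.5 dBFS

Input is 20 dB above T (since output overshoot × R = input overshoot: (-25.5 − T)·20 = -6.5 − T gives T = -26.5 dBFS).
Check: -26.5 + (-6.5 − (-26.5))/20 = -26.5 + 1 = -25.5 dBFS. ✓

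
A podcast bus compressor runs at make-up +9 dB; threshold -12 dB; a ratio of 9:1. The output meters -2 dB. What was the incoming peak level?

Stripping the +9 dB make-up gives -11 dB at the gain stage.
That's 1 dB above the -12 dB threshold.
Before 9:1 compression the overshoot was 1 × 9 = 9 dB, so input = -12 + 9 = -3 dB.

-3 dB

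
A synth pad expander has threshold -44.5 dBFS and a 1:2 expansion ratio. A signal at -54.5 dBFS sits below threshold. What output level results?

-64.5 dBFS

The input is 10 dB below the -44.5 dBFS threshold.
A 1:2 expander multiplies undershoot by 2: 10 × 2 = 20 dB below threshold.
Output = -44.5 − 20 = -64.5 dBFS.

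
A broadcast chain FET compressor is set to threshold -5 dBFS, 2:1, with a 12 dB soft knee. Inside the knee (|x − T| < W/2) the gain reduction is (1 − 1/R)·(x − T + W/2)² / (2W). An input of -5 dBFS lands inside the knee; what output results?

-5.75 dBFS

x − T + W/2 = -5 − (-5) + 6 = 6.
GR = (1 − 1/2) × 6² / 24 = 0.5 × 36 / 24 = 0.75 dB.
Output = -5 − 0.75 = -5.75 dBFS.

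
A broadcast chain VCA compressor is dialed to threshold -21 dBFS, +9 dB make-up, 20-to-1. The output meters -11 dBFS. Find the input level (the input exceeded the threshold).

Stripping the +9 dB make-up gives -20 dBFS at the gain stage.
Post-compression overshoot = -20 − (-21) = 1 dB.
Undo the ratio: input overshoot = 1 × 20 = 20 dB, giving input = -1 dBFS.

-1 dBFS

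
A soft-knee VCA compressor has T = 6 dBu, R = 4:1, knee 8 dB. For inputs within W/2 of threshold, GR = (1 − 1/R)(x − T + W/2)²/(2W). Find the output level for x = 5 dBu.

4.578125 dBu

x − T + W/2 = 5 − 6 + 4 = 3.
GR = (1 − 1/4) × 3² / 16 = 0.75 × 9 / 16 = 0.421875 dB.
Output = 5 − 0.421875 = 4.578125 dBu.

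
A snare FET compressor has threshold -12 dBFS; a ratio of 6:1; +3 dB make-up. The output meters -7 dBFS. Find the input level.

Remove make-up: -7 − 3 = -10 dBFS.
That's 2 dB above the -12 dBFS threshold.
Undo the ratio: input overshoot = 2 × 6 = 12 dB, giving input = 0 dBFS.

0 dBFS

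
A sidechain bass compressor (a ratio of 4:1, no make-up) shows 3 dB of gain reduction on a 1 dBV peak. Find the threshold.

-3 dBV

Gain reduction = 1 − (-2) = 3 dB; output overshoot = GR / (R − 1) = 3 / 3 = 1 dB.
Threshold = output − output overshoot = -2 − 1 = -3 dBV.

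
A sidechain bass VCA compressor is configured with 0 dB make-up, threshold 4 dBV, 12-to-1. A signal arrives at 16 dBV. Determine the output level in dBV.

5 dBV

The input is 12 dB above the 4 dBV threshold.
The 12 dB excess becomes 1 dB after 12:1 reduction.
That puts the output at 5 dBV.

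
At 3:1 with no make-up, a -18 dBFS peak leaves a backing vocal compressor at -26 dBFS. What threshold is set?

Let T be the threshold. Output overshoot = (input overshoot)/R, so -26 − T = (-18 − T)/3.
3·(-26 − T) = -18 − T → 2·T = -78 − (-18) = -60.
T = -60/2 = -30 dBFS.

-30 dBFS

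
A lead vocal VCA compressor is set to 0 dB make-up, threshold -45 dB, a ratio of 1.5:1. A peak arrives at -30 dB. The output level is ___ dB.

The input is 15 dB above the -45 dB threshold.
At 1.5:1 the overshoot is divided by 1.5, leaving 10 dB above threshold.
Output = -45 + 10 = -35 dB.

-35 dB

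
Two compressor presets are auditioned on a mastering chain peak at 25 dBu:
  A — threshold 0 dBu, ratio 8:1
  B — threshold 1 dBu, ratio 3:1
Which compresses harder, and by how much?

A, by 5.875 dB

A: GR = 25 − 25/8 = 21.875 dB.
B: GR = 24 − 24/3 = 16 dB.
A applies 5.875 dB more gain reduction.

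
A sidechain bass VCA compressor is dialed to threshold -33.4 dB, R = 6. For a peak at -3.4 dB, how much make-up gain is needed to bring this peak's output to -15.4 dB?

13 dB

Without make-up, output = threshold + overshoot/6 = -33.4 + 5 = -28.4 dB.
Gap to target: 13 dB.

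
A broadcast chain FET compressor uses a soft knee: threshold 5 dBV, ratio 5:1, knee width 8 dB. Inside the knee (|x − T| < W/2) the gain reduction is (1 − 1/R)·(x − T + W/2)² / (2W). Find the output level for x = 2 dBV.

x − T + W/2 = 2 − 5 + 4 = 1.
GR = (1 − 1/5) × 1² / 16 = 0.8 × 1 / 16 = 0.05 dB.
Output = 2 − 0.05 = 1.95 dBV.

1.95 dBV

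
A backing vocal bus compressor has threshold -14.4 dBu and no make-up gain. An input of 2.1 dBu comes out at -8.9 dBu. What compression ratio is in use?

Input overshoot = 2.1 − (-14.4) = 16.5 dB; output overshoot = -8.9 − (-14.4) = 5.5 dB.
Ratio = 16.5 / 5.5 = 3.

3:1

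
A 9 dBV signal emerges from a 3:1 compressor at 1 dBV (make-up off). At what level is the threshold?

Let T be the threshold. Output overshoot = (input overshoot)/R, so 1 − T = (9 − T)/3.
3·(1 − T) = 9 − T → 2·T = 3 − 9 = -6.
T = -6/2 = -3 dBV.

-3 dBV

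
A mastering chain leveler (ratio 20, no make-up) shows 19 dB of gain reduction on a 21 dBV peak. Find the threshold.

Let T be the threshold. Output overshoot = (input overshoot)/R, so 2 − T = (21 − T)/20.
20·(2 − T) = 21 − T → 19·T = 40 − 21 = 19.
T = 19/19 = 1 dBV.

1 dBV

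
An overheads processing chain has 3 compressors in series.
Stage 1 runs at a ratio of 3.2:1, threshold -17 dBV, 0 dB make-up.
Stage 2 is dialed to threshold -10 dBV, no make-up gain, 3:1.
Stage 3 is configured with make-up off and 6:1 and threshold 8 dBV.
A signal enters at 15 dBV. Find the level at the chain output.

-9 dBV

Stage 1: 15 dBV is 32 dB over -17 dBV; at 3.2:1 that becomes 10 dB over, giving -7 dBV.
Stage 2: -7 dBV is 3 dB over -10 dBV; at 3:1 that becomes 1 dB over, giving -9 dBV.
Stage 3: -9 dBV ≤ 8 dBV, so stage 3 doesn't engage; output -9 dBV.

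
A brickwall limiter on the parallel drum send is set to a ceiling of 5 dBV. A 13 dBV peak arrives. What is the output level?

5 dBV

At ∞:1, everything above 5 dBV is held at the ceiling.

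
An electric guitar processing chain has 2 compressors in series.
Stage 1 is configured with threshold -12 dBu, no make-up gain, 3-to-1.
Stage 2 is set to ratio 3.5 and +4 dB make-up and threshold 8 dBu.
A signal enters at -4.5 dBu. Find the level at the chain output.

Stage 1: -4.5 dBu is 7.5 dB over -12 dBu; at 3:1 that becomes 2.5 dB over, giving -9.5 dBu.
Stage 2: -9.5 dBu ≤ 8 dBu, so stage 2 doesn't engage; make-up brings it to -5.5 dBu.

-5.5 dBu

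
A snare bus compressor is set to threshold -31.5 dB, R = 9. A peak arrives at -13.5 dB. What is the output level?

-13.5 dB sits 18 dB over threshold.
At 9:1 the overshoot is divided by 9, leaving 2 dB above threshold.
So the level is -31.5 + 2 = -29.5 dB.

-29.5 dB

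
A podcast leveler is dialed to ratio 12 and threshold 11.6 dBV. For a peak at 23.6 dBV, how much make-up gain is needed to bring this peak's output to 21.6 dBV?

9 dB

The peak compresses to 11.6 + 12/12 = 12.6 dBV.
To reach 21.6 dBV requires 21.6 − 12.6 = 9 dB of make-up.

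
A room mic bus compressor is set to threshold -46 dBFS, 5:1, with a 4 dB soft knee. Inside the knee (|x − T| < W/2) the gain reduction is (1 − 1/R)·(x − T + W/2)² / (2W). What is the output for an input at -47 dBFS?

x − T + W/2 = -47 − (-46) + 2 = 1.
GR = (1 − 1/5) × 1² / 8 = 0.8 × 1 / 8 = 0.1 dB.
Output = -47 − 0.1 = -47.1 dBFS.

-47.1 dBFS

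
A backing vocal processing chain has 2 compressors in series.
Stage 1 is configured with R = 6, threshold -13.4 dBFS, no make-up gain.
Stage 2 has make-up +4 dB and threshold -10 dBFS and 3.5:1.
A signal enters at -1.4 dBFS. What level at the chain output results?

Stage 1: -1.4 dBFS is 12 dB over -13.4 dBFS; at 6:1 that becomes 2 dB over, giving -11.4 dBFS.
Stage 2: -11.4 dBFS ≤ -10 dBFS, so stage 2 doesn't engage; make-up brings it to -7.4 dBFS.

-7.4 dBFS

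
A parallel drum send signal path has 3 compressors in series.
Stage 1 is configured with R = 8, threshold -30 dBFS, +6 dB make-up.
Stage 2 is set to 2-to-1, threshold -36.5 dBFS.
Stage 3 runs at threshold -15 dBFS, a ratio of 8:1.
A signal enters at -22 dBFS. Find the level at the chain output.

Stage 1: overshoot 8 dB → 8/8 = 1 dB → -29 dBFS; +6 dB make-up → -23 dBFS.
Stage 2: 13.5 dB above -36.5 dBFS, reduced 2:1 to 6.75 dB above → -29.75 dBFS.
Stage 3: below threshold (-29.75 ≤ -15); passes unchanged; output -29.75 dBFS.

-29.75 dBFS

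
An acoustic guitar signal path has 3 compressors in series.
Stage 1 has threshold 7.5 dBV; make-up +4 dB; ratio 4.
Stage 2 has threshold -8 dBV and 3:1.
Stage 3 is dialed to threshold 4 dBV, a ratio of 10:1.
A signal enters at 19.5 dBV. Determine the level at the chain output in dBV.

Stage 1: 12 dB above 7.5 dBV, reduced 4:1 to 3 dB above → 10.5 dBV; +4 dB make-up → 14.5 dBV.
Stage 2: 14.5 dBV is 22.5 dB over -8 dBV; at 3:1 that becomes 7.5 dB over, giving -0.5 dBV.
Stage 3: -0.5 dBV ≤ 4 dBV, so stage 3 doesn't engage; output -0.5 dBV.

-0.5 dBV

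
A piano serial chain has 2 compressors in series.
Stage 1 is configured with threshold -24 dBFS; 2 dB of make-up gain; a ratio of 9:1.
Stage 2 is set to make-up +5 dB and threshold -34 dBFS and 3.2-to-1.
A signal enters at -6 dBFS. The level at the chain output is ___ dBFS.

-24.625 dBFS

Stage 1: -6 dBFS is 18 dB over -24 dBFS; at 9:1 that becomes 2 dB over, giving -22 dBFS; +2 dB make-up → -20 dBFS.
Stage 2: -20 dBFS is 14 dB over -34 dBFS; at 3.2:1 that becomes 4.375 dB over, giving -29.625 dBFS; +5 dB make-up → -24.625 dBFS.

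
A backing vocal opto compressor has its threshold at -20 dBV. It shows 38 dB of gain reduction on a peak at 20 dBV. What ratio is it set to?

Input overshoot = 20 − (-20) = 40 dB.
Output overshoot = 40 − 38 = 2 dB.
Ratio = input overshoot / output overshoot = 40 / 2 = 20.

20:1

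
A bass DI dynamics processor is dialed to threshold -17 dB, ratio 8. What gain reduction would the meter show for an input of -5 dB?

-5 dB exceeds the threshold by 12 dB.
After 8:1 compression the overshoot becomes 12/8 = 1.5 dB.
So the signal is attenuated by 12 − 1.5 = 10.5 dB.

10.5 dB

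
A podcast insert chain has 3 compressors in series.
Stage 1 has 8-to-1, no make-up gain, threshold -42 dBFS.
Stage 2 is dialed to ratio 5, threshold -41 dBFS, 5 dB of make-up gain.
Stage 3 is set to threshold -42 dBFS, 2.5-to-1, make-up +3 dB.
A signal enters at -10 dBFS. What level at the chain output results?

-36.36 dBFS

Stage 1: overshoot 32 dB → 32/8 = 4 dB → -38 dBFS.
Stage 2: 3 dB above -41 dBFS, reduced 5:1 to 0.6 dB above → -40.4 dBFS; +5 dB make-up → -35.4 dBFS.
Stage 3: -35.4 dBFS is 6.6 dB over -42 dBFS; at 2.5:1 that becomes 2.64 dB over, giving -39.36 dBFS; +3 dB make-up → -36.36 dBFS.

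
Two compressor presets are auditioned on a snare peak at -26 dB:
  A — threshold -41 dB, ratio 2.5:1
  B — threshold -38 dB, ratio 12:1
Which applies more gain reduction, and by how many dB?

A: overshoot 15 dB → output overshoot 6 dB → GR 9 dB.
B: overshoot 12 dB → output overshoot 1 dB → GR 11 dB.
B applies 2 dB more gain reduction.

B, by 2 dB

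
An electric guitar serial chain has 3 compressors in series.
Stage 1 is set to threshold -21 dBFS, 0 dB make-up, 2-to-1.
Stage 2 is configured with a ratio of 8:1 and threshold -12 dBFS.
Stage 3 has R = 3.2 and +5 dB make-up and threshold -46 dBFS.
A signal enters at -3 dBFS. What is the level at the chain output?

-30.375 dBFS

Stage 1: 18 dB above -21 dBFS, reduced 2:1 to 9 dB above → -12 dBFS.
Stage 2: below threshold (-12 ≤ -12); passes unchanged; output -12 dBFS.
Stage 3: overshoot 34 dB → 34/3.2 = 10.625 dB → -35.375 dBFS; +5 dB make-up → -30.375 dBFS.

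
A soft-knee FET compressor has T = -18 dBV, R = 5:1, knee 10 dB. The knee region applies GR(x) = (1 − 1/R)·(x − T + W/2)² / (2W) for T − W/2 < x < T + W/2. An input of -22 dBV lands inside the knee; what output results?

x − T + W/2 = -22 − (-18) + 5 = 1.
GR = (1 − 1/5) × 1² / 20 = 0.8 × 1 / 20 = 0.04 dB.
Output = -22 − 0.04 = -22.04 dBV.

-22.04 dBV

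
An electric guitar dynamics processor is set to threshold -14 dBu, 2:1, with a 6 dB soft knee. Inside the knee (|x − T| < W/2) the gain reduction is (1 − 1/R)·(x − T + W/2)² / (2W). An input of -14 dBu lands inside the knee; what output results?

x − T + W/2 = -14 − (-14) + 3 = 3.
GR = (1 − 1/2) × 3² / 12 = 0.5 × 9 / 12 = 0.375 dB.
Output = -14 − 0.375 = -14.375 dBu.

-14.375 dBu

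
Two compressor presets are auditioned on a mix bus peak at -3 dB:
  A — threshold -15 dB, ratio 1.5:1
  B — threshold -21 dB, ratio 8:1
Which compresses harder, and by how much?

A: overshoot 12 dB → output overshoot 8 dB → GR 4 dB.
B: overshoot 18 dB → output overshoot 2.25 dB → GR 15.75 dB.
B applies 11.75 dB more gain reduction.

B, by 11.75 dB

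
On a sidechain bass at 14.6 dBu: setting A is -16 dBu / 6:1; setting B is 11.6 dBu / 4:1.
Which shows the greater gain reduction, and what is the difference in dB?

A, by 23.25 dB

A: overshoot 30.6 dB → output overshoot 5.1 dB → GR 25.5 dB.
B: overshoot 3 dB → output overshoot 0.75 dB → GR 2.25 dB.
A applies 23.25 dB more gain reduction.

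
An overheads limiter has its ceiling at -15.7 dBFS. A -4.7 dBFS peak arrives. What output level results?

The limiter clamps the peak to its -15.7 dBFS ceiling.

-15.7 dBFS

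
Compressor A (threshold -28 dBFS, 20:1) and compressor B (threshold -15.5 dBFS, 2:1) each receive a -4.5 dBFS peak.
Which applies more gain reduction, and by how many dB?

A: GR = 23.5 − 23.5/20 = 22.325 dB.
B: GR = 11 − 11/2 = 5.5 dB.
Difference: 16.825 dB in favour of A.

A, by 16.825 dB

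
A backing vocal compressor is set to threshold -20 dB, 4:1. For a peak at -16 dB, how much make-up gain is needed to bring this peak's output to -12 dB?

7 dB

Without make-up, output = threshold + overshoot/4 = -20 + 1 = -19 dB.
Gap to target: 7 dB.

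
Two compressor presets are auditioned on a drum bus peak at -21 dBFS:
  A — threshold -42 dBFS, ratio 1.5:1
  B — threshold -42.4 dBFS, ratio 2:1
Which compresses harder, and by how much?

A: GR = 21 − 21/1.5 = 7 dB.
B: GR = 21.4 − 21.4/2 = 10.7 dB.
B applies 3.7 dB more gain reduction.

B, by 3.7 dB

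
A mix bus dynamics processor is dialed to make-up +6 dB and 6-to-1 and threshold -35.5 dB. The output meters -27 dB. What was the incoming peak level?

Remove make-up: -27 − 6 = -33 dB.
The compressed level sits -33 − (-35.5) = 2.5 dB over threshold.
Undo the ratio: input overshoot = 2.5 × 6 = 15 dB, giving input = -20.5 dB.

-20.5 dB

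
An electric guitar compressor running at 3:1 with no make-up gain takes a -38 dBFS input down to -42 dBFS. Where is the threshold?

Input is 6 dB above T (since output overshoot × R = input overshoot: (-42 − T)·3 = -38 − T gives T = -44 dBFS).
Check: -44 + (-38 − (-44))/3 = -44 + 2 = -42 dBFS. ✓

-44 dBFS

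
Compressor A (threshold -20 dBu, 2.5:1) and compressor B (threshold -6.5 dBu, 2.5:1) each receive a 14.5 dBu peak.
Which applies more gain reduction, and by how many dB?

A: 34.5 dB over, compressed to 13.8 dB over, so 20.7 dB of GR.
B: 21 dB over, compressed to 8.4 dB over, so 12.6 dB of GR.
A reduces 8.1 dB more.

A, by 8.1 dB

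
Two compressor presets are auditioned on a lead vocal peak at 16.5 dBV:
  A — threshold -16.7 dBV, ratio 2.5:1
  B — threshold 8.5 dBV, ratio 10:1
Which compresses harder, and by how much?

A, by 12.72 dB

A: 33.2 dB over, compressed to 13.28 dB over, so 19.92 dB of GR.
B: 8 dB over, compressed to 0.8 dB over, so 7.2 dB of GR.
A reduces 12.72 dB more.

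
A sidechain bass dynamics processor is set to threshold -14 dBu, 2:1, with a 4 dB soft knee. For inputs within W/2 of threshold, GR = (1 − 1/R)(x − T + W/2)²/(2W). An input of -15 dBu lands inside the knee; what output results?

x − T + W/2 = -15 − (-14) + 2 = 1.
GR = (1 − 1/2) × 1² / 8 = 0.5 × 1 / 8 = 0.0625 dB.
Output = -15 − 0.0625 = -15.0625 dBu.

-15.0625 dBu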